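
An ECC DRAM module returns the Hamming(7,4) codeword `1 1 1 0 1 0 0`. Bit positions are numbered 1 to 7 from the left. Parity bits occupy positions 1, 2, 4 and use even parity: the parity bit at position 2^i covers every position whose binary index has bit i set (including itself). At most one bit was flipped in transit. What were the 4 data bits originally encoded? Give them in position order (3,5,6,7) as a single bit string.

s1: b1⊕b3⊕b5⊕b7 = 1⊕1⊕1⊕0 = 1
s2: b2⊕b3⊕b6⊕b7 = 1⊕1⊕0⊕0 = 0
s4: b4⊕b5⊕b6⊕b7 = 0⊕1⊕0⊕0 = 1
Syndrome (s4...s1) = 101 → position 5.
Flip bit 5: corrected codeword = 1110000
Data bits at positions 3,5,6,7: 1000

1000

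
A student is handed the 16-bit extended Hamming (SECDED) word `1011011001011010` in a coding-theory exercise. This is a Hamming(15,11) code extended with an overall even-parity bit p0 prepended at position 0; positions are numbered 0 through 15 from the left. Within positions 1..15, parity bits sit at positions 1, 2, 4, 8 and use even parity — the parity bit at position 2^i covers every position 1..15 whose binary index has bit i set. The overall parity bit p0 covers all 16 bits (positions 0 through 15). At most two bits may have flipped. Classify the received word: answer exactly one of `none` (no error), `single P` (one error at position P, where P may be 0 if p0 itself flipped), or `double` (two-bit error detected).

s1: b1⊕b3⊕b5⊕b7⊕b9⊕b11⊕b13⊕b15 = 0⊕1⊕1⊕0⊕1⊕1⊕0⊕0 = 0
s2: b2⊕b3⊕b6⊕b7⊕b10⊕b11⊕b14⊕b15 = 1⊕1⊕1⊕0⊕0⊕1⊕1⊕0 = 1
s4: b4⊕b5⊕b6⊕b7⊕b12⊕b13⊕b14⊕b15 = 0⊕1⊕1⊕0⊕1⊕0⊕1⊕0 = 0
s8: b8⊕b9⊕b10⊕b11⊕b12⊕b13⊕b14⊕b15 = 0⊕1⊕0⊕1⊕1⊕0⊕1⊕0 = 0
Syndrome (s8...s1) = 0010 → position 2.
Overall parity (XOR of all 16 bits, including p0): 1⊕0⊕1⊕1⊕0⊕1⊕1⊕0⊕0⊕1⊕0⊕1⊕1⊕0⊕1⊕0 = 1
Overall=1, syndrome position=2 → single-bit error at position 2.

single 2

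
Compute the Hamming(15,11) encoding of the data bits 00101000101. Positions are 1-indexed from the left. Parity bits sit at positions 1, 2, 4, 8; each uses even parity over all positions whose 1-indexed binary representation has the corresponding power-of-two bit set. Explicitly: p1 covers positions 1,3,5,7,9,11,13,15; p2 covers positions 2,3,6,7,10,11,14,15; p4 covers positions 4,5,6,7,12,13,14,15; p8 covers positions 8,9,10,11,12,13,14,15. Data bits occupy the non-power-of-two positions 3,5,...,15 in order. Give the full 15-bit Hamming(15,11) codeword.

Place data bits at non-power-of-two positions: b3=0, b5=0, b6=1, b7=0, b9=1, b10=0, b11=0, b12=0, b13=1, b14=0, b15=1.
p1 = XOR of data positions {3,5,7,9,11,13,15} = 0⊕0⊕0⊕1⊕0⊕1⊕1 = 1
p2 = XOR of data positions {3,6,7,10,11,14,15} = 0⊕1⊕0⊕0⊕0⊕0⊕1 = 0
p4 = XOR of data positions {5,6,7,12,13,14,15} = 0⊕1⊕0⊕0⊕1⊕0⊕1 = 1
p8 = XOR of data positions {9,10,11,12,13,14,15} = 1⊕0⊕0⊕0⊕1⊕0⊕1 = 1
Codeword b1..b15 = 100101011000101

100101011000101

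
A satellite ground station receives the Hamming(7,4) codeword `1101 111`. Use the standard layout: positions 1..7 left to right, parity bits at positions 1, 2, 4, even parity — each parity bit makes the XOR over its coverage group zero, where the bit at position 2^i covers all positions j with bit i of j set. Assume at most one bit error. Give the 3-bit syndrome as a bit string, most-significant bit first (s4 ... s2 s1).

s1: b1⊕b3⊕b5⊕b7 = 1⊕0⊕1⊕1 = 1
s2: b2⊕b3⊕b6⊕b7 = 1⊕0⊕1⊕1 = 1
s4: b4⊕b5⊕b6⊕b7 = 1⊕1⊕1⊕1 = 0
Syndrome (s4...s1) = 011 → position 3.

011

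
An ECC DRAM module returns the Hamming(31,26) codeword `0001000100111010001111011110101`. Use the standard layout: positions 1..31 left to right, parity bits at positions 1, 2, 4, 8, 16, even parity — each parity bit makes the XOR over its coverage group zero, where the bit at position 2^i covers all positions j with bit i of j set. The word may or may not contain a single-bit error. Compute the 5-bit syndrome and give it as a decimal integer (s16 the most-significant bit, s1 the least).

s1: b1⊕b3⊕b5⊕b7⊕b9⊕b11⊕b13⊕b15⊕b17⊕b19⊕b21⊕b23⊕b25⊕b27⊕b29⊕b31 = 0⊕0⊕0⊕0⊕0⊕1⊕1⊕1⊕0⊕1⊕1⊕0⊕1⊕1⊕1⊕1 = 1
s2: b2⊕b3⊕b6⊕b7⊕b10⊕b11⊕b14⊕b15⊕b18⊕b19⊕b22⊕b23⊕b26⊕b27⊕b30⊕b31 = 0⊕0⊕0⊕0⊕0⊕1⊕0⊕1⊕0⊕1⊕1⊕0⊕1⊕1⊕0⊕1 = 1
s4: b4⊕b5⊕b6⊕b7⊕b12⊕b13⊕b14⊕b15⊕b20⊕b21⊕b22⊕b23⊕b28⊕b29⊕b30⊕b31 = 1⊕0⊕0⊕0⊕1⊕1⊕0⊕1⊕1⊕1⊕1⊕0⊕0⊕1⊕0⊕1 = 1
s8: b8⊕b9⊕b10⊕b11⊕b12⊕b13⊕b14⊕b15⊕b24⊕b25⊕b26⊕b27⊕b28⊕b29⊕b30⊕b31 = 1⊕0⊕0⊕1⊕1⊕1⊕0⊕1⊕1⊕1⊕1⊕1⊕0⊕1⊕0⊕1 = 1
s16: b16⊕b17⊕b18⊕b19⊕b20⊕b21⊕b22⊕b23⊕b24⊕b25⊕b26⊕b27⊕b28⊕b29⊕b30⊕b31 = 0⊕0⊕0⊕1⊕1⊕1⊕1⊕0⊕1⊕1⊕1⊕1⊕0⊕1⊕0⊕1 = 0
Syndrome (s16...s1) = 01111 → position 15.

15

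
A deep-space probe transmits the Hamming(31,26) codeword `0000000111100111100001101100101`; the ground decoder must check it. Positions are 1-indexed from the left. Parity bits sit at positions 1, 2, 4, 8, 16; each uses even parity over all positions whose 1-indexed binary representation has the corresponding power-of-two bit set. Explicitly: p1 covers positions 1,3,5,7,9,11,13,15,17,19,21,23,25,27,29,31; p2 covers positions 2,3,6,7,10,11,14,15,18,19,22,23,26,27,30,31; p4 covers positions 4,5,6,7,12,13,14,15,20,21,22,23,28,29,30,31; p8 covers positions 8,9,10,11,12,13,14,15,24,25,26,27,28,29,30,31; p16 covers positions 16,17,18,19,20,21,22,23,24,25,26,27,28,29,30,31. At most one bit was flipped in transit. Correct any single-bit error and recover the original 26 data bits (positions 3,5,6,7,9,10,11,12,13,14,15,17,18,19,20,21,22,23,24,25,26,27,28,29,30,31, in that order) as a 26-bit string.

s1: b1⊕b3⊕b5⊕b7⊕b9⊕b11⊕b13⊕b15⊕b17⊕b19⊕b21⊕b23⊕b25⊕b27⊕b29⊕b31 = 0⊕0⊕0⊕0⊕1⊕1⊕0⊕1⊕1⊕0⊕0⊕1⊕1⊕0⊕1⊕1 = 0
s2: b2⊕b3⊕b6⊕b7⊕b10⊕b11⊕b14⊕b15⊕b18⊕b19⊕b22⊕b23⊕b26⊕b27⊕b30⊕b31 = 0⊕0⊕0⊕0⊕1⊕1⊕1⊕1⊕0⊕0⊕1⊕1⊕1⊕0⊕0⊕1 = 0
s4: b4⊕b5⊕b6⊕b7⊕b12⊕b13⊕b14⊕b15⊕b20⊕b21⊕b22⊕b23⊕b28⊕b29⊕b30⊕b31 = 0⊕0⊕0⊕0⊕0⊕0⊕1⊕1⊕0⊕0⊕1⊕1⊕0⊕1⊕0⊕1 = 0
s8: b8⊕b9⊕b10⊕b11⊕b12⊕b13⊕b14⊕b15⊕b24⊕b25⊕b26⊕b27⊕b28⊕b29⊕b30⊕b31 = 1⊕1⊕1⊕1⊕0⊕0⊕1⊕1⊕0⊕1⊕1⊕0⊕0⊕1⊕0⊕1 = 0
s16: b16⊕b17⊕b18⊕b19⊕b20⊕b21⊕b22⊕b23⊕b24⊕b25⊕b26⊕b27⊕b28⊕b29⊕b30⊕b31 = 1⊕1⊕0⊕0⊕0⊕0⊕1⊕1⊕0⊕1⊕1⊕0⊕0⊕1⊕0⊕1 = 0
Syndrome (s16...s1) = 00000 → position 0 (no error).
No correction needed.
Data bits at positions 3,5,6,7,9,10,11,12,13,14,15,17,18,19,20,21,22,23,24,25,26,27,28,29,30,31: 00001110011100001101100101

00001110011100001101100101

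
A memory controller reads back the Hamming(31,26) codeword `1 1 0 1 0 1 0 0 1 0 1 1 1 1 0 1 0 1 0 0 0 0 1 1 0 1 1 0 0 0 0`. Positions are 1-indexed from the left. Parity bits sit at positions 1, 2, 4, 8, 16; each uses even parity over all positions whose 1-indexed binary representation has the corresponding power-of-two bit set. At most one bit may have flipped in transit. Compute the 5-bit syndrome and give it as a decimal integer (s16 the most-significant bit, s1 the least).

s1: b1⊕b3⊕b5⊕b7⊕b9⊕b11⊕b13⊕b15⊕b17⊕b19⊕b21⊕b23⊕b25⊕b27⊕b29⊕b31 = 1⊕0⊕0⊕0⊕1⊕1⊕1⊕0⊕0⊕0⊕0⊕1⊕0⊕1⊕0⊕0 = 0
s2: b2⊕b3⊕b6⊕b7⊕b10⊕b11⊕b14⊕b15⊕b18⊕b19⊕b22⊕b23⊕b26⊕b27⊕b30⊕b31 = 1⊕0⊕1⊕0⊕0⊕1⊕1⊕0⊕1⊕0⊕0⊕1⊕1⊕1⊕0⊕0 = 0
s4: b4⊕b5⊕b6⊕b7⊕b12⊕b13⊕b14⊕b15⊕b20⊕b21⊕b22⊕b23⊕b28⊕b29⊕b30⊕b31 = 1⊕0⊕1⊕0⊕1⊕1⊕1⊕0⊕0⊕0⊕0⊕1⊕0⊕0⊕0⊕0 = 0
s8: b8⊕b9⊕b10⊕b11⊕b12⊕b13⊕b14⊕b15⊕b24⊕b25⊕b26⊕b27⊕b28⊕b29⊕b30⊕b31 = 0⊕1⊕0⊕1⊕1⊕1⊕1⊕0⊕1⊕0⊕1⊕1⊕0⊕0⊕0⊕0 = 0
s16: b16⊕b17⊕b18⊕b19⊕b20⊕b21⊕b22⊕b23⊕b24⊕b25⊕b26⊕b27⊕b28⊕b29⊕b30⊕b31 = 1⊕0⊕1⊕0⊕0⊕0⊕0⊕1⊕1⊕0⊕1⊕1⊕0⊕0⊕0⊕0 = 0
Syndrome (s16...s1) = 00000 → position 0 (no error).

0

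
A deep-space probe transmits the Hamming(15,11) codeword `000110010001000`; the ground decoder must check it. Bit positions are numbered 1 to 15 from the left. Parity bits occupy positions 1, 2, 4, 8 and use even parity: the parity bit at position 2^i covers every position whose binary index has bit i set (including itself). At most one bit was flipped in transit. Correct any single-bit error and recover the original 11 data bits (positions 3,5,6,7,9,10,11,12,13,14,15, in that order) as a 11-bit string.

00000001000

s1: b1⊕b3⊕b5⊕b7⊕b9⊕b11⊕b13⊕b15 = 0⊕0⊕1⊕0⊕0⊕0⊕0⊕0 = 1
s2: b2⊕b3⊕b6⊕b7⊕b10⊕b11⊕b14⊕b15 = 0⊕0⊕0⊕0⊕0⊕0⊕0⊕0 = 0
s4: b4⊕b5⊕b6⊕b7⊕b12⊕b13⊕b14⊕b15 = 1⊕1⊕0⊕0⊕1⊕0⊕0⊕0 = 1
s8: b8⊕b9⊕b10⊕b11⊕b12⊕b13⊕b14⊕b15 = 1⊕0⊕0⊕0⊕1⊕0⊕0⊕0 = 0
Syndrome (s8...s1) = 0101 → position 5.
Flip bit 5: corrected codeword = 000100010001000
Data bits at positions 3,5,6,7,9,10,11,12,13,14,15: 00000001000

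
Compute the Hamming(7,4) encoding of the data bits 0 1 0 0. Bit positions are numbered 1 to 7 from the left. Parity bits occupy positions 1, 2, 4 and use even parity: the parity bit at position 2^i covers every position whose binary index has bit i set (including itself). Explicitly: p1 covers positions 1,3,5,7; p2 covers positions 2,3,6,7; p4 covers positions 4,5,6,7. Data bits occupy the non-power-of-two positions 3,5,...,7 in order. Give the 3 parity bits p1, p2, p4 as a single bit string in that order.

Place data bits at non-power-of-two positions: b3=0, b5=1, b6=0, b7=0.
p1 = XOR of data positions {3,5,7} = 0⊕1⊕0 = 1
p2 = XOR of data positions {3,6,7} = 0⊕0⊕0 = 0
p4 = XOR of data positions {5,6,7} = 1⊕0⊕0 = 1
Parity bits p1,p2,p4 = 101

101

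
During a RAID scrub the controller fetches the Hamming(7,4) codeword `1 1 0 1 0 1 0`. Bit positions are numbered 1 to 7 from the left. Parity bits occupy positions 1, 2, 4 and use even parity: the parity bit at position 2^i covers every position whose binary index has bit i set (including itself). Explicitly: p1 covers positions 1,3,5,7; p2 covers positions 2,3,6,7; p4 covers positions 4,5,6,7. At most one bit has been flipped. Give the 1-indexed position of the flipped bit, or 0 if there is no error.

s1: b1⊕b3⊕b5⊕b7 = 1⊕0⊕0⊕0 = 1
s2: b2⊕b3⊕b6⊕b7 = 1⊕0⊕1⊕0 = 0
s4: b4⊕b5⊕b6⊕b7 = 1⊕0⊕1⊕0 = 0
Syndrome (s4...s1) = 001 → position 1.

1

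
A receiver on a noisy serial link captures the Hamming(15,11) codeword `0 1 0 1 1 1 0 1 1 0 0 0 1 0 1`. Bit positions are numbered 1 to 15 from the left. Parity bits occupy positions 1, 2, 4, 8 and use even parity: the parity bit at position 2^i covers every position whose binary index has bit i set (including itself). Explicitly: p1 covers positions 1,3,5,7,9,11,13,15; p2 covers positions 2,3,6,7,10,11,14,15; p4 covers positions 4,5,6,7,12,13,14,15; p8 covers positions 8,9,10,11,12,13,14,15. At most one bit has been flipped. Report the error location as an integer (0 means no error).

s1: b1⊕b3⊕b5⊕b7⊕b9⊕b11⊕b13⊕b15 = 0⊕0⊕1⊕0⊕1⊕0⊕1⊕1 = 0
s2: b2⊕b3⊕b6⊕b7⊕b10⊕b11⊕b14⊕b15 = 1⊕0⊕1⊕0⊕0⊕0⊕0⊕1 = 1
s4: b4⊕b5⊕b6⊕b7⊕b12⊕b13⊕b14⊕b15 = 1⊕1⊕1⊕0⊕0⊕1⊕0⊕1 = 1
s8: b8⊕b9⊕b10⊕b11⊕b12⊕b13⊕b14⊕b15 = 1⊕1⊕0⊕0⊕0⊕1⊕0⊕1 = 0
Syndrome (s8...s1) = 0110 → position 6.

6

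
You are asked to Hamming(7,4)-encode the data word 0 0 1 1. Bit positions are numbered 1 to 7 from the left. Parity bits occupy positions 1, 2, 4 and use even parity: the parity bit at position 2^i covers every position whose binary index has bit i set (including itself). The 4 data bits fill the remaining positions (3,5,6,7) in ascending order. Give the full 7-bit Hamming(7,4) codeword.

1000011

Place data bits at non-power-of-two positions: b3=0, b5=0, b6=1, b7=1.
p1 = XOR of data positions {3,5,7} = 0⊕0⊕1 = 1
p2 = XOR of data positions {3,6,7} = 0⊕1⊕1 = 0
p4 = XOR of data positions {5,6,7} = 0⊕1⊕1 = 0
Codeword b1..b7 = 1000011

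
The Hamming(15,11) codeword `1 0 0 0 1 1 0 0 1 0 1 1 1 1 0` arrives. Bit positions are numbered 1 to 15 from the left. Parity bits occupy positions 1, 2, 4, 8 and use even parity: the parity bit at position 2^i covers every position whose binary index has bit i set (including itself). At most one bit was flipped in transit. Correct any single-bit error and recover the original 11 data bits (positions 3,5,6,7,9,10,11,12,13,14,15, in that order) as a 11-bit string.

01101011111

s1: b1⊕b3⊕b5⊕b7⊕b9⊕b11⊕b13⊕b15 = 1⊕0⊕1⊕0⊕1⊕1⊕1⊕0 = 1
s2: b2⊕b3⊕b6⊕b7⊕b10⊕b11⊕b14⊕b15 = 0⊕0⊕1⊕0⊕0⊕1⊕1⊕0 = 1
s4: b4⊕b5⊕b6⊕b7⊕b12⊕b13⊕b14⊕b15 = 0⊕1⊕1⊕0⊕1⊕1⊕1⊕0 = 1
s8: b8⊕b9⊕b10⊕b11⊕b12⊕b13⊕b14⊕b15 = 0⊕1⊕0⊕1⊕1⊕1⊕1⊕0 = 1
Syndrome (s8...s1) = 1111 → position 15.
Flip bit 15: corrected codeword = 100011001011111
Data bits at positions 3,5,6,7,9,10,11,12,13,14,15: 01101011111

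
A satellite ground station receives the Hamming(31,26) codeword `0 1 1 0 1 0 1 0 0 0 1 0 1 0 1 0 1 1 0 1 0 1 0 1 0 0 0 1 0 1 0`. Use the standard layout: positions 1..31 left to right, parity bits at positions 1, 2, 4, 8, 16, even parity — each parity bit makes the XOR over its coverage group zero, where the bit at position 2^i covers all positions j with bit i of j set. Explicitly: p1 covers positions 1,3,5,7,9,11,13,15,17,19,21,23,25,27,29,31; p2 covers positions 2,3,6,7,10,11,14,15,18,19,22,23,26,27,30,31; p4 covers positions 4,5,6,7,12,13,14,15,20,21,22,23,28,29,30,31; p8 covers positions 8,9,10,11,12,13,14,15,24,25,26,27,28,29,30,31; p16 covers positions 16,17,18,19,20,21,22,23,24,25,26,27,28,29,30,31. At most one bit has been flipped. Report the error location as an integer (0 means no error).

s1: b1⊕b3⊕b5⊕b7⊕b9⊕b11⊕b13⊕b15⊕b17⊕b19⊕b21⊕b23⊕b25⊕b27⊕b29⊕b31 = 0⊕1⊕1⊕1⊕0⊕1⊕1⊕1⊕1⊕0⊕0⊕0⊕0⊕0⊕0⊕0 = 1
s2: b2⊕b3⊕b6⊕b7⊕b10⊕b11⊕b14⊕b15⊕b18⊕b19⊕b22⊕b23⊕b26⊕b27⊕b30⊕b31 = 1⊕1⊕0⊕1⊕0⊕1⊕0⊕1⊕1⊕0⊕1⊕0⊕0⊕0⊕1⊕0 = 0
s4: b4⊕b5⊕b6⊕b7⊕b12⊕b13⊕b14⊕b15⊕b20⊕b21⊕b22⊕b23⊕b28⊕b29⊕b30⊕b31 = 0⊕1⊕0⊕1⊕0⊕1⊕0⊕1⊕1⊕0⊕1⊕0⊕1⊕0⊕1⊕0 = 0
s8: b8⊕b9⊕b10⊕b11⊕b12⊕b13⊕b14⊕b15⊕b24⊕b25⊕b26⊕b27⊕b28⊕b29⊕b30⊕b31 = 0⊕0⊕0⊕1⊕0⊕1⊕0⊕1⊕1⊕0⊕0⊕0⊕1⊕0⊕1⊕0 = 0
s16: b16⊕b17⊕b18⊕b19⊕b20⊕b21⊕b22⊕b23⊕b24⊕b25⊕b26⊕b27⊕b28⊕b29⊕b30⊕b31 = 0⊕1⊕1⊕0⊕1⊕0⊕1⊕0⊕1⊕0⊕0⊕0⊕1⊕0⊕1⊕0 = 1
Syndrome (s16...s1) = 10001 → position 17.

17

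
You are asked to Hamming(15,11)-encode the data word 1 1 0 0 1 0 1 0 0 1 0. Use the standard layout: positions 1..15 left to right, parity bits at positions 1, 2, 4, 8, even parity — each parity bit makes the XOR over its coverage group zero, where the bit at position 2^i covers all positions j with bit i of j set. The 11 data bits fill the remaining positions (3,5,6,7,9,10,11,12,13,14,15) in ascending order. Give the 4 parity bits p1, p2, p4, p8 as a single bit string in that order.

Place data bits at non-power-of-two positions: b3=1, b5=1, b6=0, b7=0, b9=1, b10=0, b11=1, b12=0, b13=0, b14=1, b15=0.
p1 = XOR of data positions {3,5,7,9,11,13,15} = 1⊕1⊕0⊕1⊕1⊕0⊕0 = 0
p2 = XOR of data positions {3,6,7,10,11,14,15} = 1⊕0⊕0⊕0⊕1⊕1⊕0 = 1
p4 = XOR of data positions {5,6,7,12,13,14,15} = 1⊕0⊕0⊕0⊕0⊕1⊕0 = 0
p8 = XOR of data positions {9,10,11,12,13,14,15} = 1⊕0⊕1⊕0⊕0⊕1⊕0 = 1
Parity bits p1,p2,p4,p8 = 0101

0101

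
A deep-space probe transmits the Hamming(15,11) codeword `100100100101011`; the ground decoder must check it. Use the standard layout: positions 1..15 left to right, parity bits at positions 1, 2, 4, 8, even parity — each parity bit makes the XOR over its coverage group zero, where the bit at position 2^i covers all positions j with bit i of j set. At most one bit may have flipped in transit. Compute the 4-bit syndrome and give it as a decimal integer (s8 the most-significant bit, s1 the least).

s1: b1⊕b3⊕b5⊕b7⊕b9⊕b11⊕b13⊕b15 = 1⊕0⊕0⊕1⊕0⊕0⊕0⊕1 = 1
s2: b2⊕b3⊕b6⊕b7⊕b10⊕b11⊕b14⊕b15 = 0⊕0⊕0⊕1⊕1⊕0⊕1⊕1 = 0
s4: b4⊕b5⊕b6⊕b7⊕b12⊕b13⊕b14⊕b15 = 1⊕0⊕0⊕1⊕1⊕0⊕1⊕1 = 1
s8: b8⊕b9⊕b10⊕b11⊕b12⊕b13⊕b14⊕b15 = 0⊕0⊕1⊕0⊕1⊕0⊕1⊕1 = 0
Syndrome (s8...s1) = 0101 → position 5.

5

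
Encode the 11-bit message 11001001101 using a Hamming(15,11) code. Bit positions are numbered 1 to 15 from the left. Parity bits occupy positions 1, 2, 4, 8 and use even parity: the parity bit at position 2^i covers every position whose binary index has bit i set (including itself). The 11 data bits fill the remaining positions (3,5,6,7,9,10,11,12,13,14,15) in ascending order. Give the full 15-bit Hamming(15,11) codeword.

101010001001101

Place data bits at non-power-of-two positions: b3=1, b5=1, b6=0, b7=0, b9=1, b10=0, b11=0, b12=1, b13=1, b14=0, b15=1.
p1 = XOR of data positions {3,5,7,9,11,13,15} = 1⊕1⊕0⊕1⊕0⊕1⊕1 = 1
p2 = XOR of data positions {3,6,7,10,11,14,15} = 1⊕0⊕0⊕0⊕0⊕0⊕1 = 0
p4 = XOR of data positions {5,6,7,12,13,14,15} = 1⊕0⊕0⊕1⊕1⊕0⊕1 = 0
p8 = XOR of data positions {9,10,11,12,13,14,15} = 1⊕0⊕0⊕1⊕1⊕0⊕1 = 0
Codeword b1..b15 = 101010001001101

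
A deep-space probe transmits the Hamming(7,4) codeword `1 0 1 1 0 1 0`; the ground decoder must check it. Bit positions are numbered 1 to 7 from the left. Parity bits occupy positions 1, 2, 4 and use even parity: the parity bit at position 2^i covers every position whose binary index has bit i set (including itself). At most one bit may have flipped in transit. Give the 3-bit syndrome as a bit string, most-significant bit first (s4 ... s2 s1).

s1: b1⊕b3⊕b5⊕b7 = 1⊕1⊕0⊕0 = 0
s2: b2⊕b3⊕b6⊕b7 = 0⊕1⊕1⊕0 = 0
s4: b4⊕b5⊕b6⊕b7 = 1⊕0⊕1⊕0 = 0
Syndrome (s4...s1) = 000 → position 0 (no error).

000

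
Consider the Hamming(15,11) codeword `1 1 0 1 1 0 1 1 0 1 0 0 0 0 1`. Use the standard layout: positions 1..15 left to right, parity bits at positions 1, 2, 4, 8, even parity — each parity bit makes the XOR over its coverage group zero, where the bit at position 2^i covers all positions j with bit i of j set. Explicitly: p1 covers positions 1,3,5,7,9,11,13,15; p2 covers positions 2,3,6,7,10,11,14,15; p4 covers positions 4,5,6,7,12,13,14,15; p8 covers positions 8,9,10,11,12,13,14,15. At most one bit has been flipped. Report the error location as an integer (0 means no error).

s1: b1⊕b3⊕b5⊕b7⊕b9⊕b11⊕b13⊕b15 = 1⊕0⊕1⊕1⊕0⊕0⊕0⊕1 = 0
s2: b2⊕b3⊕b6⊕b7⊕b10⊕b11⊕b14⊕b15 = 1⊕0⊕0⊕1⊕1⊕0⊕0⊕1 = 0
s4: b4⊕b5⊕b6⊕b7⊕b12⊕b13⊕b14⊕b15 = 1⊕1⊕0⊕1⊕0⊕0⊕0⊕1 = 0
s8: b8⊕b9⊕b10⊕b11⊕b12⊕b13⊕b14⊕b15 = 1⊕0⊕1⊕0⊕0⊕0⊕0⊕1 = 1
Syndrome (s8...s1) = 1000 → position 8.

8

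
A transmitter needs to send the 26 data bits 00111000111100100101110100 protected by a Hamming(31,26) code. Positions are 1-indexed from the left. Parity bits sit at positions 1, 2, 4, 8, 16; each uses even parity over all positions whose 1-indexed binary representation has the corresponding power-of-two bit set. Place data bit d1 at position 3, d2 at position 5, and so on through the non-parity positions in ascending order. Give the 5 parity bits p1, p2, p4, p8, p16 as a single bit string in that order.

11001

Place data bits at non-power-of-two positions: b3=0, b5=0, b6=1, b7=1, b9=1, b10=0, b11=0, b12=0, b13=1, b14=1, b15=1, b17=1, b18=0, b19=0, b20=1, b21=0, b22=0, b23=1, b24=0, b25=1, b26=1, b27=1, b28=0, b29=1, b30=0, b31=0.
p1 = XOR of data positions {3,5,7,9,11,13,15,17,19,21,23,25,27,29,31} = 0⊕0⊕1⊕1⊕0⊕1⊕1⊕1⊕0⊕0⊕1⊕1⊕1⊕1⊕0 = 1
p2 = XOR of data positions {3,6,7,10,11,14,15,18,19,22,23,26,27,30,31} = 0⊕1⊕1⊕0⊕0⊕1⊕1⊕0⊕0⊕0⊕1⊕1⊕1⊕0⊕0 = 1
p4 = XOR of data positions {5,6,7,12,13,14,15,20,21,22,23,28,29,30,31} = 0⊕1⊕1⊕0⊕1⊕1⊕1⊕1⊕0⊕0⊕1⊕0⊕1⊕0⊕0 = 0
p8 = XOR of data positions {9,10,11,12,13,14,15,24,25,26,27,28,29,30,31} = 1⊕0⊕0⊕0⊕1⊕1⊕1⊕0⊕1⊕1⊕1⊕0⊕1⊕0⊕0 = 0
p16 = XOR of data positions {17,18,19,20,21,22,23,24,25,26,27,28,29,30,31} = 1⊕0⊕0⊕1⊕0⊕0⊕1⊕0⊕1⊕1⊕1⊕0⊕1⊕0⊕0 = 1
Parity bits p1,p2,p4,p8,p16 = 11001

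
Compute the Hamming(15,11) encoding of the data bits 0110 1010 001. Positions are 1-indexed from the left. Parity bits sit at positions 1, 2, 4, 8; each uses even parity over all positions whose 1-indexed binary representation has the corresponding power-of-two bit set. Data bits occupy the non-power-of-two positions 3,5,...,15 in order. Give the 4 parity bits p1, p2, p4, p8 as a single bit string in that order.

Place data bits at non-power-of-two positions: b3=0, b5=1, b6=1, b7=0, b9=1, b10=0, b11=1, b12=0, b13=0, b14=0, b15=1.
p1 = XOR of data positions {3,5,7,9,11,13,15} = 0⊕1⊕0⊕1⊕1⊕0⊕1 = 0
p2 = XOR of data positions {3,6,7,10,11,14,15} = 0⊕1⊕0⊕0⊕1⊕0⊕1 = 1
p4 = XOR of data positions {5,6,7,12,13,14,15} = 1⊕1⊕0⊕0⊕0⊕0⊕1 = 1
p8 = XOR of data positions {9,10,11,12,13,14,15} = 1⊕0⊕1⊕0⊕0⊕0⊕1 = 1
Parity bits p1,p2,p4,p8 = 0111

0111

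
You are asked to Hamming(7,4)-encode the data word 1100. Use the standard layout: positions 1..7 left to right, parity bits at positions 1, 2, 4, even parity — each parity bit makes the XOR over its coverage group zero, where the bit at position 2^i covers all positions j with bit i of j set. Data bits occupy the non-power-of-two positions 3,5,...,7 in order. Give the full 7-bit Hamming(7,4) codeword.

Place data bits at non-power-of-two positions: b3=1, b5=1, b6=0, b7=0.
p1 = XOR of data positions {3,5,7} = 1⊕1⊕0 = 0
p2 = XOR of data positions {3,6,7} = 1⊕0⊕0 = 1
p4 = XOR of data positions {5,6,7} = 1⊕0⊕0 = 1
Codeword b1..b7 = 0111100

0111100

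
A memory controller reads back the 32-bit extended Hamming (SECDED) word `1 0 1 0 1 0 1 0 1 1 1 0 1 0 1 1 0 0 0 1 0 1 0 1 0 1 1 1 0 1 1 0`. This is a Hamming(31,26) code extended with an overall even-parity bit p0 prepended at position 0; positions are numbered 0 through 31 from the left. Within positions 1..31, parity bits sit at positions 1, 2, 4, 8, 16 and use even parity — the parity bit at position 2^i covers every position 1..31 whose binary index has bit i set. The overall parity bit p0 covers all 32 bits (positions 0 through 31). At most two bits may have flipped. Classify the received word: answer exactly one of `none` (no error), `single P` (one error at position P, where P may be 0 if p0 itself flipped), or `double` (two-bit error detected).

s1: b1⊕b3⊕b5⊕b7⊕b9⊕b11⊕b13⊕b15⊕b17⊕b19⊕b21⊕b23⊕b25⊕b27⊕b29⊕b31 = 0⊕0⊕0⊕0⊕1⊕0⊕0⊕1⊕0⊕1⊕1⊕1⊕1⊕1⊕1⊕0 = 0
s2: b2⊕b3⊕b6⊕b7⊕b10⊕b11⊕b14⊕b15⊕b18⊕b19⊕b22⊕b23⊕b26⊕b27⊕b30⊕b31 = 1⊕0⊕1⊕0⊕1⊕0⊕1⊕1⊕0⊕1⊕0⊕1⊕1⊕1⊕1⊕0 = 0
s4: b4⊕b5⊕b6⊕b7⊕b12⊕b13⊕b14⊕b15⊕b20⊕b21⊕b22⊕b23⊕b28⊕b29⊕b30⊕b31 = 1⊕0⊕1⊕0⊕1⊕0⊕1⊕1⊕0⊕1⊕0⊕1⊕0⊕1⊕1⊕0 = 1
s8: b8⊕b9⊕b10⊕b11⊕b12⊕b13⊕b14⊕b15⊕b24⊕b25⊕b26⊕b27⊕b28⊕b29⊕b30⊕b31 = 1⊕1⊕1⊕0⊕1⊕0⊕1⊕1⊕0⊕1⊕1⊕1⊕0⊕1⊕1⊕0 = 1
s16: b16⊕b17⊕b18⊕b19⊕b20⊕b21⊕b22⊕b23⊕b24⊕b25⊕b26⊕b27⊕b28⊕b29⊕b30⊕b31 = 0⊕0⊕0⊕1⊕0⊕1⊕0⊕1⊕0⊕1⊕1⊕1⊕0⊕1⊕1⊕0 = 0
Syndrome (s16...s1) = 01100 → position 12.
Overall parity (XOR of all 32 bits, including p0): 1⊕0⊕1⊕0⊕1⊕0⊕1⊕0⊕1⊕1⊕1⊕0⊕1⊕0⊕1⊕1⊕0⊕0⊕0⊕1⊕0⊕1⊕0⊕1⊕0⊕1⊕1⊕1⊕0⊕1⊕1⊕0 = 0
Overall=0, syndrome position=12 → double-bit error detected (uncorrectable).

double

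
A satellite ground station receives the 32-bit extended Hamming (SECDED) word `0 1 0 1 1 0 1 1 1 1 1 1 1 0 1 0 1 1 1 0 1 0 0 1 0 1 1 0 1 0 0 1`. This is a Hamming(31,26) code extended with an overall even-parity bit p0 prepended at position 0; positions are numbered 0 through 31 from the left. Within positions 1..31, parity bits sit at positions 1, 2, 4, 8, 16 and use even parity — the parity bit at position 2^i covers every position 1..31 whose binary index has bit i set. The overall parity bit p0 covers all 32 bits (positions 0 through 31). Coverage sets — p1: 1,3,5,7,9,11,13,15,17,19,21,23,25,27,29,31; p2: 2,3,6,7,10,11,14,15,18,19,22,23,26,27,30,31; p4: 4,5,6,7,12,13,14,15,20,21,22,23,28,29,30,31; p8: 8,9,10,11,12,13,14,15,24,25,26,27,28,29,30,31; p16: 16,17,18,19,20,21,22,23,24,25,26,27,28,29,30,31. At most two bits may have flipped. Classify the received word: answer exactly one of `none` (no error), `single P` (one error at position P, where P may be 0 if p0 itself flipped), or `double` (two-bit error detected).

s1: b1⊕b3⊕b5⊕b7⊕b9⊕b11⊕b13⊕b15⊕b17⊕b19⊕b21⊕b23⊕b25⊕b27⊕b29⊕b31 = 1⊕1⊕0⊕1⊕1⊕1⊕0⊕0⊕1⊕0⊕0⊕1⊕1⊕0⊕0⊕1 = 1
s2: b2⊕b3⊕b6⊕b7⊕b10⊕b11⊕b14⊕b15⊕b18⊕b19⊕b22⊕b23⊕b26⊕b27⊕b30⊕b31 = 0⊕1⊕1⊕1⊕1⊕1⊕1⊕0⊕1⊕0⊕0⊕1⊕1⊕0⊕0⊕1 = 0
s4: b4⊕b5⊕b6⊕b7⊕b12⊕b13⊕b14⊕b15⊕b20⊕b21⊕b22⊕b23⊕b28⊕b29⊕b30⊕b31 = 1⊕0⊕1⊕1⊕1⊕0⊕1⊕0⊕1⊕0⊕0⊕1⊕1⊕0⊕0⊕1 = 1
s8: b8⊕b9⊕b10⊕b11⊕b12⊕b13⊕b14⊕b15⊕b24⊕b25⊕b26⊕b27⊕b28⊕b29⊕b30⊕b31 = 1⊕1⊕1⊕1⊕1⊕0⊕1⊕0⊕0⊕1⊕1⊕0⊕1⊕0⊕0⊕1 = 0
s16: b16⊕b17⊕b18⊕b19⊕b20⊕b21⊕b22⊕b23⊕b24⊕b25⊕b26⊕b27⊕b28⊕b29⊕b30⊕b31 = 1⊕1⊕1⊕0⊕1⊕0⊕0⊕1⊕0⊕1⊕1⊕0⊕1⊕0⊕0⊕1 = 1
Syndrome (s16...s1) = 10101 → position 21.
Overall parity (XOR of all 32 bits, including p0): 0⊕1⊕0⊕1⊕1⊕0⊕1⊕1⊕1⊕1⊕1⊕1⊕1⊕0⊕1⊕0⊕1⊕1⊕1⊕0⊕1⊕0⊕0⊕1⊕0⊕1⊕1⊕0⊕1⊕0⊕0⊕1 = 0
Overall=0, syndrome position=21 → double-bit error detected (uncorrectable).

double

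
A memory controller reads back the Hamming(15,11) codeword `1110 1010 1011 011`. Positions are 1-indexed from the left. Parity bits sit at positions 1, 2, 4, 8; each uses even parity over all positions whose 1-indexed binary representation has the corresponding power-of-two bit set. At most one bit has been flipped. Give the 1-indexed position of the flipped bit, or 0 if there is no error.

s1: b1⊕b3⊕b5⊕b7⊕b9⊕b11⊕b13⊕b15 = 1⊕1⊕1⊕1⊕1⊕1⊕0⊕1 = 1
s2: b2⊕b3⊕b6⊕b7⊕b10⊕b11⊕b14⊕b15 = 1⊕1⊕0⊕1⊕0⊕1⊕1⊕1 = 0
s4: b4⊕b5⊕b6⊕b7⊕b12⊕b13⊕b14⊕b15 = 0⊕1⊕0⊕1⊕1⊕0⊕1⊕1 = 1
s8: b8⊕b9⊕b10⊕b11⊕b12⊕b13⊕b14⊕b15 = 0⊕1⊕0⊕1⊕1⊕0⊕1⊕1 = 1
Syndrome (s8...s1) = 1101 → position 13.

13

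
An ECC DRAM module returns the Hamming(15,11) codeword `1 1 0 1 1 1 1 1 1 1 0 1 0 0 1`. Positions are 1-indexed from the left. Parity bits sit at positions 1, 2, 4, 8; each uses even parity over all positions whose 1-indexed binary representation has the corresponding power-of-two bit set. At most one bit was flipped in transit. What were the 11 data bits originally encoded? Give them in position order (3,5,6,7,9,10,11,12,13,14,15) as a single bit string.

01111111001

s1: b1⊕b3⊕b5⊕b7⊕b9⊕b11⊕b13⊕b15 = 1⊕0⊕1⊕1⊕1⊕0⊕0⊕1 = 1
s2: b2⊕b3⊕b6⊕b7⊕b10⊕b11⊕b14⊕b15 = 1⊕0⊕1⊕1⊕1⊕0⊕0⊕1 = 1
s4: b4⊕b5⊕b6⊕b7⊕b12⊕b13⊕b14⊕b15 = 1⊕1⊕1⊕1⊕1⊕0⊕0⊕1 = 0
s8: b8⊕b9⊕b10⊕b11⊕b12⊕b13⊕b14⊕b15 = 1⊕1⊕1⊕0⊕1⊕0⊕0⊕1 = 1
Syndrome (s8...s1) = 1011 → position 11.
Flip bit 11: corrected codeword = 110111111111001
Data bits at positions 3,5,6,7,9,10,11,12,13,14,15: 01111111001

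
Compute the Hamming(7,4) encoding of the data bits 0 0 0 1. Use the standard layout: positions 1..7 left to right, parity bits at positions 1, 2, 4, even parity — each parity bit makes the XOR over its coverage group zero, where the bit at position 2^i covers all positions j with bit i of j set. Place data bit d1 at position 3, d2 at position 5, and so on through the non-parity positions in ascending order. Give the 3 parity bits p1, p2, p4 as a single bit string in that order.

Place data bits at non-power-of-two positions: b3=0, b5=0, b6=0, b7=1.
p1 = XOR of data positions {3,5,7} = 0⊕0⊕1 = 1
p2 = XOR of data positions {3,6,7} = 0⊕0⊕1 = 1
p4 = XOR of data positions {5,6,7} = 0⊕0⊕1 = 1
Parity bits p1,p2,p4 = 111

111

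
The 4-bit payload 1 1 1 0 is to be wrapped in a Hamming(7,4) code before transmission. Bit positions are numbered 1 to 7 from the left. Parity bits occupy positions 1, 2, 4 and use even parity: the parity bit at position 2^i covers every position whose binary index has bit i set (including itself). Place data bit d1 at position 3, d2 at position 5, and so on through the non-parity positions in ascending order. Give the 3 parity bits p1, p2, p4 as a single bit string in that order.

000

Place data bits at non-power-of-two positions: b3=1, b5=1, b6=1, b7=0.
p1 = XOR of data positions {3,5,7} = 1⊕1⊕0 = 0
p2 = XOR of data positions {3,6,7} = 1⊕1⊕0 = 0
p4 = XOR of data positions {5,6,7} = 1⊕1⊕0 = 0
Parity bits p1,p2,p4 = 000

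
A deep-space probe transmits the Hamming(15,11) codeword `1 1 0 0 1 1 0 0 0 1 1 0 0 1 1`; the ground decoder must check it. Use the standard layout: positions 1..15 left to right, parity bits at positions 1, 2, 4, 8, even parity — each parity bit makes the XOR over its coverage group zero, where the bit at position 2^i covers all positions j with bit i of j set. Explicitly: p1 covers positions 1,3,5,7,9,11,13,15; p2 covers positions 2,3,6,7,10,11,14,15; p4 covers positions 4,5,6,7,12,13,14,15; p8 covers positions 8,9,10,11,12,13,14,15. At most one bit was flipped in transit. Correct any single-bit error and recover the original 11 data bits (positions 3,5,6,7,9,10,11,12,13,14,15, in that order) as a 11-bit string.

s1: b1⊕b3⊕b5⊕b7⊕b9⊕b11⊕b13⊕b15 = 1⊕0⊕1⊕0⊕0⊕1⊕0⊕1 = 0
s2: b2⊕b3⊕b6⊕b7⊕b10⊕b11⊕b14⊕b15 = 1⊕0⊕1⊕0⊕1⊕1⊕1⊕1 = 0
s4: b4⊕b5⊕b6⊕b7⊕b12⊕b13⊕b14⊕b15 = 0⊕1⊕1⊕0⊕0⊕0⊕1⊕1 = 0
s8: b8⊕b9⊕b10⊕b11⊕b12⊕b13⊕b14⊕b15 = 0⊕0⊕1⊕1⊕0⊕0⊕1⊕1 = 0
Syndrome (s8...s1) = 0000 → position 0 (no error).
No correction needed.
Data bits at positions 3,5,6,7,9,10,11,12,13,14,15: 01100110011

01100110011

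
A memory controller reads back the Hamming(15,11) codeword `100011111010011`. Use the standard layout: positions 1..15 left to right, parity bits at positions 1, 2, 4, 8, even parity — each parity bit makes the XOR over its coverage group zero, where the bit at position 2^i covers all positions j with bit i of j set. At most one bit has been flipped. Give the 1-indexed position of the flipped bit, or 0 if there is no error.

s1: b1⊕b3⊕b5⊕b7⊕b9⊕b11⊕b13⊕b15 = 1⊕0⊕1⊕1⊕1⊕1⊕0⊕1 = 0
s2: b2⊕b3⊕b6⊕b7⊕b10⊕b11⊕b14⊕b15 = 0⊕0⊕1⊕1⊕0⊕1⊕1⊕1 = 1
s4: b4⊕b5⊕b6⊕b7⊕b12⊕b13⊕b14⊕b15 = 0⊕1⊕1⊕1⊕0⊕0⊕1⊕1 = 1
s8: b8⊕b9⊕b10⊕b11⊕b12⊕b13⊕b14⊕b15 = 1⊕1⊕0⊕1⊕0⊕0⊕1⊕1 = 1
Syndrome (s8...s1) = 1110 → position 14.

14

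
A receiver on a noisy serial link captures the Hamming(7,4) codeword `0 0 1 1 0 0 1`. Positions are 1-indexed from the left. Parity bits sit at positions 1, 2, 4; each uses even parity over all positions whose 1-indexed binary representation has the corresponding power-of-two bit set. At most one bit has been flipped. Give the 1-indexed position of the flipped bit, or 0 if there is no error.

s1: b1⊕b3⊕b5⊕b7 = 0⊕1⊕0⊕1 = 0
s2: b2⊕b3⊕b6⊕b7 = 0⊕1⊕0⊕1 = 0
s4: b4⊕b5⊕b6⊕b7 = 1⊕0⊕0⊕1 = 0
Syndrome (s4...s1) = 000 → position 0 (no error).

0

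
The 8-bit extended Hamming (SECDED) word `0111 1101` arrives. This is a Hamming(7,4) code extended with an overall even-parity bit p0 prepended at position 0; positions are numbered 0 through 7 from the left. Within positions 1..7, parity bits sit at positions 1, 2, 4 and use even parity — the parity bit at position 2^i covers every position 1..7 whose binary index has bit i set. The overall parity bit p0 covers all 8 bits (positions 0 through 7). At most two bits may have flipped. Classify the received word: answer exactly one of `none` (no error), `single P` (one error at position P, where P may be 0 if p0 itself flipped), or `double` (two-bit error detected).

double

s1: b1⊕b3⊕b5⊕b7 = 1⊕1⊕1⊕1 = 0
s2: b2⊕b3⊕b6⊕b7 = 1⊕1⊕0⊕1 = 1
s4: b4⊕b5⊕b6⊕b7 = 1⊕1⊕0⊕1 = 1
Syndrome (s4...s1) = 110 → position 6.
Overall parity (XOR of all 8 bits, including p0): 0⊕1⊕1⊕1⊕1⊕1⊕0⊕1 = 0
Overall=0, syndrome position=6 → double-bit error detected (uncorrectable).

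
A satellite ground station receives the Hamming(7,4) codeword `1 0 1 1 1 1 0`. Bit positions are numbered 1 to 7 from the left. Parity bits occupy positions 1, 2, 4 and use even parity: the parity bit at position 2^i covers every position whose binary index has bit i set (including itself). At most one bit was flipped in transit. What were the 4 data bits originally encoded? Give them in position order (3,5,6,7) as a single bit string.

s1: b1⊕b3⊕b5⊕b7 = 1⊕1⊕1⊕0 = 1
s2: b2⊕b3⊕b6⊕b7 = 0⊕1⊕1⊕0 = 0
s4: b4⊕b5⊕b6⊕b7 = 1⊕1⊕1⊕0 = 1
Syndrome (s4...s1) = 101 → position 5.
Flip bit 5: corrected codeword = 1011010
Data bits at positions 3,5,6,7: 1010

1010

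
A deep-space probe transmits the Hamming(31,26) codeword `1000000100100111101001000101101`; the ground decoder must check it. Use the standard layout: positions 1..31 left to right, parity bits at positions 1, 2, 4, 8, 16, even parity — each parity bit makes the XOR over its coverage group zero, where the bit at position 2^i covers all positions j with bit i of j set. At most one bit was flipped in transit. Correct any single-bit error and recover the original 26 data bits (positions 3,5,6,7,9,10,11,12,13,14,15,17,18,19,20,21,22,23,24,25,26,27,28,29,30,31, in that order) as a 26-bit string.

s1: b1⊕b3⊕b5⊕b7⊕b9⊕b11⊕b13⊕b15⊕b17⊕b19⊕b21⊕b23⊕b25⊕b27⊕b29⊕b31 = 1⊕0⊕0⊕0⊕0⊕1⊕0⊕1⊕1⊕1⊕0⊕0⊕0⊕0⊕1⊕1 = 1
s2: b2⊕b3⊕b6⊕b7⊕b10⊕b11⊕b14⊕b15⊕b18⊕b19⊕b22⊕b23⊕b26⊕b27⊕b30⊕b31 = 0⊕0⊕0⊕0⊕0⊕1⊕1⊕1⊕0⊕1⊕1⊕0⊕1⊕0⊕0⊕1 = 1
s4: b4⊕b5⊕b6⊕b7⊕b12⊕b13⊕b14⊕b15⊕b20⊕b21⊕b22⊕b23⊕b28⊕b29⊕b30⊕b31 = 0⊕0⊕0⊕0⊕0⊕0⊕1⊕1⊕0⊕0⊕1⊕0⊕1⊕1⊕0⊕1 = 0
s8: b8⊕b9⊕b10⊕b11⊕b12⊕b13⊕b14⊕b15⊕b24⊕b25⊕b26⊕b27⊕b28⊕b29⊕b30⊕b31 = 1⊕0⊕0⊕1⊕0⊕0⊕1⊕1⊕0⊕0⊕1⊕0⊕1⊕1⊕0⊕1 = 0
s16: b16⊕b17⊕b18⊕b19⊕b20⊕b21⊕b22⊕b23⊕b24⊕b25⊕b26⊕b27⊕b28⊕b29⊕b30⊕b31 = 1⊕1⊕0⊕1⊕0⊕0⊕1⊕0⊕0⊕0⊕1⊕0⊕1⊕1⊕0⊕1 = 0
Syndrome (s16...s1) = 00011 → position 3.
Flip bit 3: corrected codeword = 1010000100100111101001000101101
Data bits at positions 3,5,6,7,9,10,11,12,13,14,15,17,18,19,20,21,22,23,24,25,26,27,28,29,30,31: 10000010011101001000101101

10000010011101001000101101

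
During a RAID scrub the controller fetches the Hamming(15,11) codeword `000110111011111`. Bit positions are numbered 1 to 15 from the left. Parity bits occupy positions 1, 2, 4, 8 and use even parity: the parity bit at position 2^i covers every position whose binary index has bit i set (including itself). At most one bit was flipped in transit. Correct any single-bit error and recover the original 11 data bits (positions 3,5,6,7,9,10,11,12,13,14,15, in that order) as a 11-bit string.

01011010111

s1: b1⊕b3⊕b5⊕b7⊕b9⊕b11⊕b13⊕b15 = 0⊕0⊕1⊕1⊕1⊕1⊕1⊕1 = 0
s2: b2⊕b3⊕b6⊕b7⊕b10⊕b11⊕b14⊕b15 = 0⊕0⊕0⊕1⊕0⊕1⊕1⊕1 = 0
s4: b4⊕b5⊕b6⊕b7⊕b12⊕b13⊕b14⊕b15 = 1⊕1⊕0⊕1⊕1⊕1⊕1⊕1 = 1
s8: b8⊕b9⊕b10⊕b11⊕b12⊕b13⊕b14⊕b15 = 1⊕1⊕0⊕1⊕1⊕1⊕1⊕1 = 1
Syndrome (s8...s1) = 1100 → position 12.
Flip bit 12: corrected codeword = 000110111010111
Data bits at positions 3,5,6,7,9,10,11,12,13,14,15: 01011010111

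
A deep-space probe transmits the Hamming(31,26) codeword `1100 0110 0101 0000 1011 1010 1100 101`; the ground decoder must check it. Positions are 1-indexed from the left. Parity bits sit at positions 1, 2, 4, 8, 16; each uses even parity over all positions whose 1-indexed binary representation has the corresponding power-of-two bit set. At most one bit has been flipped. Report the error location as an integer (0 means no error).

s1: b1⊕b3⊕b5⊕b7⊕b9⊕b11⊕b13⊕b15⊕b17⊕b19⊕b21⊕b23⊕b25⊕b27⊕b29⊕b31 = 1⊕0⊕0⊕1⊕0⊕0⊕0⊕0⊕1⊕1⊕1⊕1⊕1⊕0⊕1⊕1 = 1
s2: b2⊕b3⊕b6⊕b7⊕b10⊕b11⊕b14⊕b15⊕b18⊕b19⊕b22⊕b23⊕b26⊕b27⊕b30⊕b31 = 1⊕0⊕1⊕1⊕1⊕0⊕0⊕0⊕0⊕1⊕0⊕1⊕1⊕0⊕0⊕1 = 0
s4: b4⊕b5⊕b6⊕b7⊕b12⊕b13⊕b14⊕b15⊕b20⊕b21⊕b22⊕b23⊕b28⊕b29⊕b30⊕b31 = 0⊕0⊕1⊕1⊕1⊕0⊕0⊕0⊕1⊕1⊕0⊕1⊕0⊕1⊕0⊕1 = 0
s8: b8⊕b9⊕b10⊕b11⊕b12⊕b13⊕b14⊕b15⊕b24⊕b25⊕b26⊕b27⊕b28⊕b29⊕b30⊕b31 = 0⊕0⊕1⊕0⊕1⊕0⊕0⊕0⊕0⊕1⊕1⊕0⊕0⊕1⊕0⊕1 = 0
s16: b16⊕b17⊕b18⊕b19⊕b20⊕b21⊕b22⊕b23⊕b24⊕b25⊕b26⊕b27⊕b28⊕b29⊕b30⊕b31 = 0⊕1⊕0⊕1⊕1⊕1⊕0⊕1⊕0⊕1⊕1⊕0⊕0⊕1⊕0⊕1 = 1
Syndrome (s16...s1) = 10001 → position 17.

17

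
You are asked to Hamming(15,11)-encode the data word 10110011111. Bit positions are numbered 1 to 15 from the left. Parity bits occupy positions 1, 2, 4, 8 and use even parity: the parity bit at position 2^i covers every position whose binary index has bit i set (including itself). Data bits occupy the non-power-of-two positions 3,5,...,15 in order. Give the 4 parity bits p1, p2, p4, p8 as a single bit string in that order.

Place data bits at non-power-of-two positions: b3=1, b5=0, b6=1, b7=1, b9=0, b10=0, b11=1, b12=1, b13=1, b14=1, b15=1.
p1 = XOR of data positions {3,5,7,9,11,13,15} = 1⊕0⊕1⊕0⊕1⊕1⊕1 = 1
p2 = XOR of data positions {3,6,7,10,11,14,15} = 1⊕1⊕1⊕0⊕1⊕1⊕1 = 0
p4 = XOR of data positions {5,6,7,12,13,14,15} = 0⊕1⊕1⊕1⊕1⊕1⊕1 = 0
p8 = XOR of data positions {9,10,11,12,13,14,15} = 0⊕0⊕1⊕1⊕1⊕1⊕1 = 1
Parity bits p1,p2,p4,p8 = 1001

1001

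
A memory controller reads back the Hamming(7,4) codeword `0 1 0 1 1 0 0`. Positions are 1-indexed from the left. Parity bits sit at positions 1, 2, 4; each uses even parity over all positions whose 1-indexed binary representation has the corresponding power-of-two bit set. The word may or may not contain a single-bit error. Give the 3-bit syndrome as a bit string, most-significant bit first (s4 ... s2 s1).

011

s1: b1⊕b3⊕b5⊕b7 = 0⊕0⊕1⊕0 = 1
s2: b2⊕b3⊕b6⊕b7 = 1⊕0⊕0⊕0 = 1
s4: b4⊕b5⊕b6⊕b7 = 1⊕1⊕0⊕0 = 0
Syndrome (s4...s1) = 011 → position 3.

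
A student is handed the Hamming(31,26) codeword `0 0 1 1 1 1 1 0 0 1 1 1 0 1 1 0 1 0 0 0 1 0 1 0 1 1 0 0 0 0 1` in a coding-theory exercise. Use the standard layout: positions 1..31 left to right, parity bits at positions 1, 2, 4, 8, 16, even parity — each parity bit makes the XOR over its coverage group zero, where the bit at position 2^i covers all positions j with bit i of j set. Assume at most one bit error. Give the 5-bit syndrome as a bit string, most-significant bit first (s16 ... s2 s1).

s1: b1⊕b3⊕b5⊕b7⊕b9⊕b11⊕b13⊕b15⊕b17⊕b19⊕b21⊕b23⊕b25⊕b27⊕b29⊕b31 = 0⊕1⊕1⊕1⊕0⊕1⊕0⊕1⊕1⊕0⊕1⊕1⊕1⊕0⊕0⊕1 = 0
s2: b2⊕b3⊕b6⊕b7⊕b10⊕b11⊕b14⊕b15⊕b18⊕b19⊕b22⊕b23⊕b26⊕b27⊕b30⊕b31 = 0⊕1⊕1⊕1⊕1⊕1⊕1⊕1⊕0⊕0⊕0⊕1⊕1⊕0⊕0⊕1 = 0
s4: b4⊕b5⊕b6⊕b7⊕b12⊕b13⊕b14⊕b15⊕b20⊕b21⊕b22⊕b23⊕b28⊕b29⊕b30⊕b31 = 1⊕1⊕1⊕1⊕1⊕0⊕1⊕1⊕0⊕1⊕0⊕1⊕0⊕0⊕0⊕1 = 0
s8: b8⊕b9⊕b10⊕b11⊕b12⊕b13⊕b14⊕b15⊕b24⊕b25⊕b26⊕b27⊕b28⊕b29⊕b30⊕b31 = 0⊕0⊕1⊕1⊕1⊕0⊕1⊕1⊕0⊕1⊕1⊕0⊕0⊕0⊕0⊕1 = 0
s16: b16⊕b17⊕b18⊕b19⊕b20⊕b21⊕b22⊕b23⊕b24⊕b25⊕b26⊕b27⊕b28⊕b29⊕b30⊕b31 = 0⊕1⊕0⊕0⊕0⊕1⊕0⊕1⊕0⊕1⊕1⊕0⊕0⊕0⊕0⊕1 = 0
Syndrome (s16...s1) = 00000 → position 0 (no error).

00000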